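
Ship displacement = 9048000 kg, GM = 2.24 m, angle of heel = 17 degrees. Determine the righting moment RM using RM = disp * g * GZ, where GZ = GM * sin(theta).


Formula: GZ = GM * sin(theta); RM = disp * g * GZ
Step 1 — GZ = 2.24 * sin(17°) = 2.24 * 0.292372 = 0.654913 m
Step 2 — RM = 9048000 * 9.81 * 0.654913 ≈ 58131000 N·m (5 s.f.)

58131000 N·m


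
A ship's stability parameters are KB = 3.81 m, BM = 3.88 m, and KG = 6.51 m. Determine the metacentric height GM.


Formula: GM = KB + BM - KG
Step 1 — KM = KB + BM = 3.81 + 3.88 = 7.69 m
Step 2 — GM = KM - KG = 7.69 - 6.51 = 1.18 m

1.18 m


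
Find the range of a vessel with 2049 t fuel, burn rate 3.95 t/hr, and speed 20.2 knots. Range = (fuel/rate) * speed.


Formula: endurance = fuel / rate; range = endurance * speed
Step 1 — endurance = 2049 / 3.95 = 518.7342 hours
Step 2 — range = 518.7342 * 20.2 ≈ 10478 nautical miles (5 s.f.)

10478 NM


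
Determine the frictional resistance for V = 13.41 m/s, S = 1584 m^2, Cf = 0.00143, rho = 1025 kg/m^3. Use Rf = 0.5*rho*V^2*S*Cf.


Formula: Rf = 0.5 * rho * V^2 * S * Cf
Step 1 — V^2 = 13.41^2 = 179.8281
Step 2 — 0.5 * rho * V^2 = 0.5 * 1025 * 179.8281 = 92161.90125
Step 3 — Rf = 92161.90125 * 1584 * 0.00143 ≈ 208760 N (5 s.f.)

208760 N


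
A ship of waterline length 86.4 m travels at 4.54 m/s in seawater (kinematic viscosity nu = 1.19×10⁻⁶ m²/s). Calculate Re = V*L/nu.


Formula: Re = V * L / nu
Step 1 — V * L = 4.54 * 86.4 = 392.256 m^2/s
Step 2 — Re = 392.256 / 1.19e-6 = 3.30e+08

3.30e+08


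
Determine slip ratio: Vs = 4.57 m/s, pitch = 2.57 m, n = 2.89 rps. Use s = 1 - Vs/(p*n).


Formula: s = 1 - Vs / (p * n)
Step 1 — p * n = 2.57 * 2.89 = 7.4273
Step 2 — Vs / (p*n) = 4.57 / 7.4273 = 0.615298 (6 d.p.)
Step 3 — s = 1 - 0.615298 = 0.384702

0.384702


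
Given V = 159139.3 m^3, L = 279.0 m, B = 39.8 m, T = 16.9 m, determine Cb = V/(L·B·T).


Formula: Cb = V / (L * B * T)
Step 1 — L * B * T = 279.0 * 39.8 * 16.9 = 187660.98 m^3
Step 2 — Cb = 159139.3 / 187660.98 ≈ 0.84801 (5 s.f.)

0.84801


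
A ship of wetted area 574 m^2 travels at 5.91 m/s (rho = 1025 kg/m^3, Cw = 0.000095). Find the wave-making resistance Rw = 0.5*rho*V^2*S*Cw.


Formula: Rw = 0.5 * rho * V^2 * S * Cw
Step 1 — V^2 = 5.91^2 = 34.9281
Step 2 — 0.5 * rho * V^2 = 0.5 * 1025 * 34.9281 = 17900.65125
Step 3 — Rw = 17900.65125 * 574 * 0.000095 ≈ 976.12 N (5 s.f.)

976.12 N


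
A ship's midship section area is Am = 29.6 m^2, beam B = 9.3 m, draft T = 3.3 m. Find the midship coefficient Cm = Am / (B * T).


Formula: Cm = Am / (B * T)
Step 1 — B * T = 9.3 * 3.3 = 30.69 m^2
Step 2 — Cm = 29.6 / 30.69 ≈ 0.96448 (5 s.f.)

0.96448


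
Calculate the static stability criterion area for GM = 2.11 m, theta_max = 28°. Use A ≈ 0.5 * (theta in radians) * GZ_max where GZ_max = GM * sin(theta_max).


Formula: GZ_max = GM * sin(theta); Area = 0.5 * theta_rad * GZ_max
Step 1 — GZ_max = 2.11 * sin(28°) = 2.11 * 0.469472 = 0.990586 m
Step 2 — theta_rad = 28 * pi/180 = 0.488692 rad
Step 3 — Area = 0.5 * 0.488692 * 0.990586 ≈ 0.24205 m·rad (5 s.f.)

0.24205 m·rad


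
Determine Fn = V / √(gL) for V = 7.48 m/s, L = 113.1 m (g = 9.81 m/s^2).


Formula: Fn = V / sqrt(g * L)
Step 1 — g * L = 9.81 * 113.1 = 1109.511
Step 2 — sqrt(g * L) = sqrt(1109.511) = 33.309323
Step 3 — Fn = 7.48 / 33.309323 ≈ 0.22456 (5 s.f.)

0.22456


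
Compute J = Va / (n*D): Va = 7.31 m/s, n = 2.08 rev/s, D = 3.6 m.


Formula: J = Va / (n * D)
Step 1 — n * D = 2.08 * 3.6 = 7.488
Step 2 — J = 7.31 / 7.488 ≈ 0.97623 (5 s.f.)

0.97623


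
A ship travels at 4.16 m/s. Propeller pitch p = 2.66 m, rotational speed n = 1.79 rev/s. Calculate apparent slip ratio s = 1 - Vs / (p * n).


Formula: s = 1 - Vs / (p * n)
Step 1 — p * n = 2.66 * 1.79 = 4.7614
Step 2 — Vs / (p*n) = 4.16 / 4.7614 = 0.873693 (6 d.p.)
Step 3 — s = 1 - 0.873693 = 0.126307

0.126307


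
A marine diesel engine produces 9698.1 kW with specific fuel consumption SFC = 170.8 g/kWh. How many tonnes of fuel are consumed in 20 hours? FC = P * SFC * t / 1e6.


Formula: FC (tonnes) = P * SFC * t / 1,000,000
Step 1 — P * SFC * t = 9698.1 * 170.8 * 20 = 33128709.6 g
Step 2 — FC (tonnes) = 33128709.6 / 1,000,000 ≈ 33.129 tonnes (5 s.f.)

33.129 tonnes


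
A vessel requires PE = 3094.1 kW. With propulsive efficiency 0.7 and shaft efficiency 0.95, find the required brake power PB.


Formula: PB = PE / (eta_D * eta_S)
Step 1 — combined efficiency = eta_D * eta_S = 0.7 * 0.95 = 0.665
Step 2 — PB = 3094.1 / 0.665 ≈ 4652.8 kW (5 s.f.)

4652.8 kW


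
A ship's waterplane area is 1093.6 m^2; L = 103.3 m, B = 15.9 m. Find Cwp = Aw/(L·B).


Formula: Cwp = Aw / (L * B)
Step 1 — L * B = 103.3 * 15.9 = 1642.47 m^2
Step 2 — Cwp = 1093.6 / 1642.47 ≈ 0.66583 (5 s.f.)

0.66583


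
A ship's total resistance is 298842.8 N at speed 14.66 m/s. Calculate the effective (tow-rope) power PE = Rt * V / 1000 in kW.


Formula: PE = Rt * V / 1000 (kW)
Step 1 — PE (W) = 298842.8 * 14.66 = 4381035.448 W
Step 2 — PE (kW) = 4381035.448 / 1000 ≈ 4381.0 kW (5 s.f.)

4381.0 kW


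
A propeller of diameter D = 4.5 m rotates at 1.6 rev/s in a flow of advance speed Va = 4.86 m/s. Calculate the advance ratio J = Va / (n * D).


Formula: J = Va / (n * D)
Step 1 — n * D = 1.6 * 4.5 = 7.2
Step 2 — J = 4.86 / 7.2 ≈ 0.67500 (5 s.f.)

0.67500


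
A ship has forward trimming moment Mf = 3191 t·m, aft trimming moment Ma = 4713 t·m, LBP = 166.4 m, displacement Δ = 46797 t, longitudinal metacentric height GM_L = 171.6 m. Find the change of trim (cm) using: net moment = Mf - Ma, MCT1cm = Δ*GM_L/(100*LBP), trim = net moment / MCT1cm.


Formula: net trimming moment = Mf - Ma; MCT1cm = Δ*GM_L/(100*LBP); trim = net moment / MCT1cm
Step 1 — net trimming moment = 3191 - 4713 = -1522 t·m
Step 2 — MCT1cm = 46797 * 171.6 / (100 * 166.4) = 482.5941 t·m/cm
Step 3 — trim = -1522 / 482.5941 ≈ -3.1538 cm (5 s.f.)

-3.1538 cm


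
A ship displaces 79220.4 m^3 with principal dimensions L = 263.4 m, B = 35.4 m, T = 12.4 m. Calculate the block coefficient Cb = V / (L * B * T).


Formula: Cb = V / (L * B * T)
Step 1 — L * B * T = 263.4 * 35.4 * 12.4 = 115622.064 m^3
Step 2 — Cb = 79220.4 / 115622.064 ≈ 0.68517 (5 s.f.)

0.68517


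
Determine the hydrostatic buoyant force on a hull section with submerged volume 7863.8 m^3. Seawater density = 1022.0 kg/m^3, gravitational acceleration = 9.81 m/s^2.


Formula: Fb = rho * g * V
Substituting: Fb = 1022.0 * 9.81 * 7863.8
Intermediate: 1022.0 * 9.81 = 10025.82
Result: Fb = 10025.82 * 7863.8 ≈ 78841000 N (5 s.f.)

78841000 N


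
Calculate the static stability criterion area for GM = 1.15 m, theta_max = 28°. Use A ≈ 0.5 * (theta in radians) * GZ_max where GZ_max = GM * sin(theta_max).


Formula: GZ_max = GM * sin(theta); Area = 0.5 * theta_rad * GZ_max
Step 1 — GZ_max = 1.15 * sin(28°) = 1.15 * 0.469472 = 0.539893 m
Step 2 — theta_rad = 28 * pi/180 = 0.488692 rad
Step 3 — Area = 0.5 * 0.488692 * 0.539893 ≈ 0.13192 m·rad (5 s.f.)

0.13192 m·rad


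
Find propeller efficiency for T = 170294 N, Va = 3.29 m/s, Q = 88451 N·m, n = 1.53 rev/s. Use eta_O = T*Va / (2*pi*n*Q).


Formula: eta = T * Va / (2 * pi * n * Q)
Step 1 — numerator = T * Va = 170294 * 3.29 = 560267.26
Step 2 — 2 * pi * n = 2 * pi * 1.53 = 9.613274
Step 3 — denominator = 9.613274 * 88451 = 850303.7
Step 4 — eta = 560267.26 / 850303.7 ≈ 0.65890 (5 s.f.)

0.65890


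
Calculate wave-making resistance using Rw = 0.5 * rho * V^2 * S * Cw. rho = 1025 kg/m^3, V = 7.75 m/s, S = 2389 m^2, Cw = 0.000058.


Formula: Rw = 0.5 * rho * V^2 * S * Cw
Step 1 — V^2 = 7.75^2 = 60.0625
Step 2 — 0.5 * rho * V^2 = 0.5 * 1025 * 60.0625 = 30782.03125
Step 3 — Rw = 30782.03125 * 2389 * 0.000058 ≈ 4265.2 N (5 s.f.)

4265.2 N


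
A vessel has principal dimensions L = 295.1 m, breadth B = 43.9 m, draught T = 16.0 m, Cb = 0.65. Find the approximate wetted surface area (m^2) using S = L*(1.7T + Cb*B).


Formula: S = 1.7*L*T + V/T with V = Cb*L*B*T, i.e. S = L * (1.7*T + Cb*B)
Step 1 — 1.7*T = 1.7 * 16.0 = 27.2 m
Step 2 — Cb*B = 0.65 * 43.9 = 28.535 m
Step 3 — 1.7*T + Cb*B = 27.2 + 28.535 = 55.735 m
Step 4 — S = 295.1 * 55.735 ≈ 16447 m^2 (5 s.f.)

16447 m^2


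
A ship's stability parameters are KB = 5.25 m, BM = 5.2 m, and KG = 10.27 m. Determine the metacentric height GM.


Formula: GM = KB + BM - KG
Step 1 — KM = KB + BM = 5.25 + 5.2 = 10.45 m
Step 2 — GM = KM - KG = 10.45 - 10.27 = 0.18 m

0.18 m


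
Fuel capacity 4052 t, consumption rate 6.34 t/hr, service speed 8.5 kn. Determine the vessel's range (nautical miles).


Formula: endurance = fuel / rate; range = endurance * speed
Step 1 — endurance = 4052 / 6.34 = 639.1167 hours
Step 2 — range = 639.1167 * 8.5 ≈ 5432.5 nautical miles (5 s.f.)

5432.5 NM


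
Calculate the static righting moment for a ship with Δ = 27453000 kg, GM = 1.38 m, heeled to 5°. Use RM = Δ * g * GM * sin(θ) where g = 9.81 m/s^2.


Formula: GZ = GM * sin(theta); RM = disp * g * GZ
Step 1 — GZ = 1.38 * sin(5°) = 1.38 * 0.087156 = 0.120275 m
Step 2 — RM = 27453000 * 9.81 * 0.120275 ≈ 32392000 N·m (5 s.f.)

32392000 N·m


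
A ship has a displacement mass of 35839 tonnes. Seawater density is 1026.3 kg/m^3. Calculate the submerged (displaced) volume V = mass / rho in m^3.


Formula: V = mass / rho
Step 1 — convert tonnes to kg: 35839 t * 1000 = 35839000 kg
Step 2 — V = 35839000 / 1026.3 ≈ 34921 m^3 (5 s.f.)

34921 m^3


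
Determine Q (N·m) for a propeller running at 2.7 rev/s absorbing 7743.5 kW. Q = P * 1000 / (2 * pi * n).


Formula: Q = P_W / (2 * pi * n)
Step 1 — P_W = 7743.5 kW * 1000 = 7743500.0 W
Step 2 — 2 * pi * n = 2 * pi * 2.7 = 16.9646
Step 3 — Q = 7743500.0 / 16.9646 ≈ 456450 N·m (5 s.f.)

456450 N·m


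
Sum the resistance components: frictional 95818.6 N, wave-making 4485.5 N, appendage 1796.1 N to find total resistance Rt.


Formula: Rt = Rf + Rw + Ra
Substituting: Rt = 95818.6 + 4485.5 + 1796.1
Result: Rt = 102100.2 N

102100.2 N


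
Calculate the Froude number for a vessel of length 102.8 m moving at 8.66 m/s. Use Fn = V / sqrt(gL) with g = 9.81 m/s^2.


Formula: Fn = V / sqrt(g * L)
Step 1 — g * L = 9.81 * 102.8 = 1008.468
Step 2 — sqrt(g * L) = sqrt(1008.468) = 31.756385
Step 3 — Fn = 8.66 / 31.756385 ≈ 0.27270 (5 s.f.)

0.27270


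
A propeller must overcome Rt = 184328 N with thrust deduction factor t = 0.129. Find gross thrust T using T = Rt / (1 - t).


Formula: T = Rt / (1 - t)
Step 1 — (1 - t) = 1 - 0.129 = 0.871
Step 2 — T = 184328 / 0.871 ≈ 211630 N (5 s.f.)

211630 N


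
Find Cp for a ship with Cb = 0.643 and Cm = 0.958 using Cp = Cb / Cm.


Formula: Cp = Cb / Cm
Substituting: Cp = 0.643 / 0.958
Result: Cp ≈ 0.67119 (5 s.f.)

0.67119


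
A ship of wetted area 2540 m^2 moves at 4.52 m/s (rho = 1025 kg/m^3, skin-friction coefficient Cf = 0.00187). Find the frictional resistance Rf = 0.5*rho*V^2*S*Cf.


Formula: Rf = 0.5 * rho * V^2 * S * Cf
Step 1 — V^2 = 4.52^2 = 20.4304
Step 2 — 0.5 * rho * V^2 = 0.5 * 1025 * 20.4304 = 10470.58
Step 3 — Rf = 10470.58 * 2540 * 0.00187 ≈ 49733 N (5 s.f.)

49733 N


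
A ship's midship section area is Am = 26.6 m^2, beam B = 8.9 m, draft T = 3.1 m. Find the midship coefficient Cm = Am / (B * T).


Formula: Cm = Am / (B * T)
Step 1 — B * T = 8.9 * 3.1 = 27.59 m^2
Step 2 — Cm = 26.6 / 27.59 ≈ 0.96412 (5 s.f.)

0.96412


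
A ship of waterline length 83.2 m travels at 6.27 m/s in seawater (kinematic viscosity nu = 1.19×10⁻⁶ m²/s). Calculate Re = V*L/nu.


Formula: Re = V * L / nu
Step 1 — V * L = 6.27 * 83.2 = 521.664 m^2/s
Step 2 — Re = 521.664 / 1.19e-6 = 4.38e+08

4.38e+08


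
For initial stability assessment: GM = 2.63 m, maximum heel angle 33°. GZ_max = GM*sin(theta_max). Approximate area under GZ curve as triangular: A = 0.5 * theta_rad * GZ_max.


Formula: GZ_max = GM * sin(theta); Area = 0.5 * theta_rad * GZ_max
Step 1 — GZ_max = 2.63 * sin(33°) = 2.63 * 0.544639 = 1.432401 m
Step 2 — theta_rad = 33 * pi/180 = 0.575959 rad
Step 3 — Area = 0.5 * 0.575959 * 1.432401 ≈ 0.41250 m·rad (5 s.f.)

0.41250 m·rad


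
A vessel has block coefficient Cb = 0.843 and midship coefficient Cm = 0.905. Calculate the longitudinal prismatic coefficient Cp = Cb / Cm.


Formula: Cp = Cb / Cm
Substituting: Cp = 0.843 / 0.905
Result: Cp ≈ 0.93149 (5 s.f.)

0.93149


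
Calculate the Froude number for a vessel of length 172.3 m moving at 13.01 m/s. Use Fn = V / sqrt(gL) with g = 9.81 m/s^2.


Formula: Fn = V / sqrt(g * L)
Step 1 — g * L = 9.81 * 172.3 = 1690.263
Step 2 — sqrt(g * L) = sqrt(1690.263) = 41.112808
Step 3 — Fn = 13.01 / 41.112808 ≈ 0.31645 (5 s.f.)

0.31645


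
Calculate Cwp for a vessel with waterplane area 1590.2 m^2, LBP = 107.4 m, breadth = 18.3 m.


Formula: Cwp = Aw / (L * B)
Step 1 — L * B = 107.4 * 18.3 = 1965.42 m^2
Step 2 — Cwp = 1590.2 / 1965.42 ≈ 0.80909 (5 s.f.)

0.80909


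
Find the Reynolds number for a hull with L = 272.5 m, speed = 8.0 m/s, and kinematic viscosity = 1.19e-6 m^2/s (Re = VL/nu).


Formula: Re = V * L / nu
Step 1 — V * L = 8.0 * 272.5 = 2180.0 m^2/s
Step 2 — Re = 2180.0 / 1.19e-6 = 1.83e+09

1.83e+09


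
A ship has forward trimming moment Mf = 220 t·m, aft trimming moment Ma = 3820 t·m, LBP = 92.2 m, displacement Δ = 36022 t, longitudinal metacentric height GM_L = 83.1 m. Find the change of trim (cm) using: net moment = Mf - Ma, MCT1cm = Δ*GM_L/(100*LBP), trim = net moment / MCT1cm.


Formula: net trimming moment = Mf - Ma; MCT1cm = Δ*GM_L/(100*LBP); trim = net moment / MCT1cm
Step 1 — net trimming moment = 220 - 3820 = -3600 t·m
Step 2 — MCT1cm = 36022 * 83.1 / (100 * 92.2) = 324.6668 t·m/cm
Step 3 — trim = -3600 / 324.6668 ≈ -11.088 cm (5 s.f.)

-11.088 cm


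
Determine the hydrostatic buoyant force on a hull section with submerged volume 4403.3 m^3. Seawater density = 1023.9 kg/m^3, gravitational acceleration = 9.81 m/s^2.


Formula: Fb = rho * g * V
Substituting: Fb = 1023.9 * 9.81 * 4403.3
Intermediate: 1023.9 * 9.81 = 10044.459
Result: Fb = 10044.459 * 4403.3 ≈ 44229000 N (5 s.f.)

44229000 N


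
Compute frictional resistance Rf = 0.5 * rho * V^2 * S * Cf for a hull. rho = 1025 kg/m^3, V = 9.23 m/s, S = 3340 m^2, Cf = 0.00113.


Formula: Rf = 0.5 * rho * V^2 * S * Cf
Step 1 — V^2 = 9.23^2 = 85.1929
Step 2 — 0.5 * rho * V^2 = 0.5 * 1025 * 85.1929 = 43661.36125
Step 3 — Rf = 43661.36125 * 3340 * 0.00113 ≈ 164790 N (5 s.f.)

164790 N


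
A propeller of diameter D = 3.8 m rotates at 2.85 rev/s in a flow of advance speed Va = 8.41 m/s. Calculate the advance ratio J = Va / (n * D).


Formula: J = Va / (n * D)
Step 1 — n * D = 2.85 * 3.8 = 10.83
Step 2 — J = 8.41 / 10.83 ≈ 0.77655 (5 s.f.)

0.77655


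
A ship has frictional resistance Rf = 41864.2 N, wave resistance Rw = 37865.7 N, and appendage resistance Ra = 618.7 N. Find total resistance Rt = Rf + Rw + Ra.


Formula: Rt = Rf + Rw + Ra
Substituting: Rt = 41864.2 + 37865.7 + 618.7
Result: Rt = 80348.6 N

80348.6 N


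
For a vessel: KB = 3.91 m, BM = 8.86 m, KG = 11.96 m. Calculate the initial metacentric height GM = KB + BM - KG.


Formula: GM = KB + BM - KG
Step 1 — KM = KB + BM = 3.91 + 8.86 = 12.77 m
Step 2 — GM = KM - KG = 12.77 - 11.96 = 0.81 m

0.81 m


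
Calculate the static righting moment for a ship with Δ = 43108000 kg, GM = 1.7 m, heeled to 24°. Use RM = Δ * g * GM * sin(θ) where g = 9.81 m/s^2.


Formula: GZ = GM * sin(theta); RM = disp * g * GZ
Step 1 — GZ = 1.7 * sin(24°) = 1.7 * 0.406737 = 0.691453 m
Step 2 — RM = 43108000 * 9.81 * 0.691453 ≈ 292410000 N·m (5 s.f.)

292410000 N·m


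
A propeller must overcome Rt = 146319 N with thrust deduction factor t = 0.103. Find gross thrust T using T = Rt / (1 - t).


Formula: T = Rt / (1 - t)
Step 1 — (1 - t) = 1 - 0.103 = 0.897
Step 2 — T = 146319 / 0.897 ≈ 163120 N (5 s.f.)

163120 N


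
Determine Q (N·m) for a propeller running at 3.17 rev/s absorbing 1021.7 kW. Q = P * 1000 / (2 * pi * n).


Formula: Q = P_W / (2 * pi * n)
Step 1 — P_W = 1021.7 kW * 1000 = 1021700.0 W
Step 2 — 2 * pi * n = 2 * pi * 3.17 = 19.917697
Step 3 — Q = 1021700.0 / 19.917697 ≈ 51296 N·m (5 s.f.)

51296 N·m


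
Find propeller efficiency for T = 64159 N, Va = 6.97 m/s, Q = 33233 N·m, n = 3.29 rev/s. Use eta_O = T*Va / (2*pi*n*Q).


Formula: eta = T * Va / (2 * pi * n * Q)
Step 1 — numerator = T * Va = 64159 * 6.97 = 447188.23
Step 2 — 2 * pi * n = 2 * pi * 3.29 = 20.67168
Step 3 — denominator = 20.67168 * 33233 = 686981.94
Step 4 — eta = 447188.23 / 686981.94 ≈ 0.65095 (5 s.f.)

0.65095


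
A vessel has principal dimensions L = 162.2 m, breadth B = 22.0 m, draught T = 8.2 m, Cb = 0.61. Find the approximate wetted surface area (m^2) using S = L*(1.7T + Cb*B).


Formula: S = 1.7*L*T + V/T with V = Cb*L*B*T, i.e. S = L * (1.7*T + Cb*B)
Step 1 — 1.7*T = 1.7 * 8.2 = 13.94 m
Step 2 — Cb*B = 0.61 * 22.0 = 13.42 m
Step 3 — 1.7*T + Cb*B = 13.94 + 13.42 = 27.36 m
Step 4 — S = 162.2 * 27.36 ≈ 4437.8 m^2 (5 s.f.)

4437.8 m^2


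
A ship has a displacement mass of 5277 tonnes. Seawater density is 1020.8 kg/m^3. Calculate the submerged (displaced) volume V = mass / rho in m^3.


Formula: V = mass / rho
Step 1 — convert tonnes to kg: 5277 t * 1000 = 5277000 kg
Step 2 — V = 5277000 / 1020.8 ≈ 5169.5 m^3 (5 s.f.)

5169.5 m^3


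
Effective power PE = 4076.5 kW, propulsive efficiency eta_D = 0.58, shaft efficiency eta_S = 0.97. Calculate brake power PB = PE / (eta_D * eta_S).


Formula: PB = PE / (eta_D * eta_S)
Step 1 — combined efficiency = eta_D * eta_S = 0.58 * 0.97 = 0.5626
Step 2 — PB = 4076.5 / 0.5626 ≈ 7245.8 kW (5 s.f.)

7245.8 kW


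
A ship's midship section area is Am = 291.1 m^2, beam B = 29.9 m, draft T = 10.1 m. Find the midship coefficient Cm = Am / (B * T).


Formula: Cm = Am / (B * T)
Step 1 — B * T = 29.9 * 10.1 = 301.99 m^2
Step 2 — Cm = 291.1 / 301.99 ≈ 0.96394 (5 s.f.)

0.96394


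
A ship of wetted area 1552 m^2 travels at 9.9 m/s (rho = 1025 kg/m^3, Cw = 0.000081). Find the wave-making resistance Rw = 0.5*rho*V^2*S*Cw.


Formula: Rw = 0.5 * rho * V^2 * S * Cw
Step 1 — V^2 = 9.9^2 = 98.01
Step 2 — 0.5 * rho * V^2 = 0.5 * 1025 * 98.01 = 50230.125
Step 3 — Rw = 50230.125 * 1552 * 0.000081 ≈ 6314.5 N (5 s.f.)

6314.5 N


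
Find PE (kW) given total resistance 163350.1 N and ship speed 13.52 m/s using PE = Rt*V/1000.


Formula: PE = Rt * V / 1000 (kW)
Step 1 — PE (W) = 163350.1 * 13.52 = 2208493.352 W
Step 2 — PE (kW) = 2208493.352 / 1000 ≈ 2208.5 kW (5 s.f.)

2208.5 kW


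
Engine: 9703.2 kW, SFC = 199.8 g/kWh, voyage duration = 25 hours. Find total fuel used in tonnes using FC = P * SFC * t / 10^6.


Formula: FC (tonnes) = P * SFC * t / 1,000,000
Step 1 — P * SFC * t = 9703.2 * 199.8 * 25 = 48467484.0 g
Step 2 — FC (tonnes) = 48467484.0 / 1,000,000 ≈ 48.467 tonnes (5 s.f.)

48.467 tonnes


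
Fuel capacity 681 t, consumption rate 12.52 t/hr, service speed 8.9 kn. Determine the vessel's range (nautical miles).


Formula: endurance = fuel / rate; range = endurance * speed
Step 1 — endurance = 681 / 12.52 = 54.393 hours
Step 2 — range = 54.393 * 8.9 ≈ 484.10 nautical miles (5 s.f.)

484.10 NM


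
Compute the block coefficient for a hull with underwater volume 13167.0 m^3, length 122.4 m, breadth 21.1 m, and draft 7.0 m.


Formula: Cb = V / (L * B * T)
Step 1 — L * B * T = 122.4 * 21.1 * 7.0 = 18078.48 m^3
Step 2 — Cb = 13167.0 / 18078.48 ≈ 0.72832 (5 s.f.)

0.72832


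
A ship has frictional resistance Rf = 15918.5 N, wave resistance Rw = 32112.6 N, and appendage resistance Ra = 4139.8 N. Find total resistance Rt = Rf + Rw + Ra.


Formula: Rt = Rf + Rw + Ra
Substituting: Rt = 15918.5 + 32112.6 + 4139.8
Result: Rt = 52170.9 N

52170.9 N


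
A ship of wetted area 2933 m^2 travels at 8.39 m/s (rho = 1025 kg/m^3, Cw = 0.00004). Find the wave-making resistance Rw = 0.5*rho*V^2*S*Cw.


Formula: Rw = 0.5 * rho * V^2 * S * Cw
Step 1 — V^2 = 8.39^2 = 70.3921
Step 2 — 0.5 * rho * V^2 = 0.5 * 1025 * 70.3921 = 36075.95125
Step 3 — Rw = 36075.95125 * 2933 * 0.00004 ≈ 4232.4 N (5 s.f.)

4232.4 N


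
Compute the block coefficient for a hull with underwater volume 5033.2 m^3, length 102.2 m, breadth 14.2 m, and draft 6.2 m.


Formula: Cb = V / (L * B * T)
Step 1 — L * B * T = 102.2 * 14.2 * 6.2 = 8997.688 m^3
Step 2 — Cb = 5033.2 / 8997.688 ≈ 0.55939 (5 s.f.)

0.55939


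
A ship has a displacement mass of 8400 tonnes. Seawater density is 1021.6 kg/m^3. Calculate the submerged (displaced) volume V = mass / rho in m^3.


Formula: V = mass / rho
Step 1 — convert tonnes to kg: 8400 t * 1000 = 8400000 kg
Step 2 — V = 8400000 / 1021.6 ≈ 8222.4 m^3 (5 s.f.)

8222.4 m^3


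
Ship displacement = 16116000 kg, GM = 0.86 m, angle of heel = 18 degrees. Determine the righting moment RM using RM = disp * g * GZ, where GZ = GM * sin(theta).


Formula: GZ = GM * sin(theta); RM = disp * g * GZ
Step 1 — GZ = 0.86 * sin(18°) = 0.86 * 0.309017 = 0.265755 m
Step 2 — RM = 16116000 * 9.81 * 0.265755 ≈ 42015000 N·m (5 s.f.)

42015000 N·m


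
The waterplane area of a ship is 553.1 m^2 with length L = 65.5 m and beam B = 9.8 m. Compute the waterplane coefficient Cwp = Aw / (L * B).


Formula: Cwp = Aw / (L * B)
Step 1 — L * B = 65.5 * 9.8 = 641.9 m^2
Step 2 — Cwp = 553.1 / 641.9 ≈ 0.86166 (5 s.f.)

0.86166


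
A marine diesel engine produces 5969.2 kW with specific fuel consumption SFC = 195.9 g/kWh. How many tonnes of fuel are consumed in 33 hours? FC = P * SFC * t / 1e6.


Formula: FC (tonnes) = P * SFC * t / 1,000,000
Step 1 — P * SFC * t = 5969.2 * 195.9 * 33 = 38589087.24 g
Step 2 — FC (tonnes) = 38589087.24 / 1,000,000 ≈ 38.589 tonnes (5 s.f.)

38.589 tonnes


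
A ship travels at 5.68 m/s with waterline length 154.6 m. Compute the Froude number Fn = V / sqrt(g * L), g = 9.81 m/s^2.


Formula: Fn = V / sqrt(g * L)
Step 1 — g * L = 9.81 * 154.6 = 1516.626
Step 2 — sqrt(g * L) = sqrt(1516.626) = 38.943883
Step 3 — Fn = 5.68 / 38.943883 ≈ 0.14585 (5 s.f.)

0.14585


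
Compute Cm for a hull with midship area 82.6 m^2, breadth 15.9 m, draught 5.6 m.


Formula: Cm = Am / (B * T)
Step 1 — B * T = 15.9 * 5.6 = 89.04 m^2
Step 2 — Cm = 82.6 / 89.04 ≈ 0.92767 (5 s.f.)

0.92767


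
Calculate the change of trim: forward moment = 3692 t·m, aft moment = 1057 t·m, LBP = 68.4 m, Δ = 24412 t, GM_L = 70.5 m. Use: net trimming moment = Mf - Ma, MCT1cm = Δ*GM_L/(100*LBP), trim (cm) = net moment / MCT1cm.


Formula: net trimming moment = Mf - Ma; MCT1cm = Δ*GM_L/(100*LBP); trim = net moment / MCT1cm
Step 1 — net trimming moment = 3692 - 1057 = 2635 t·m
Step 2 — MCT1cm = 24412 * 70.5 / (100 * 68.4) = 251.6149 t·m/cm
Step 3 — trim = 2635 / 251.6149 ≈ 10.472 cm (5 s.f.)

10.472 cm


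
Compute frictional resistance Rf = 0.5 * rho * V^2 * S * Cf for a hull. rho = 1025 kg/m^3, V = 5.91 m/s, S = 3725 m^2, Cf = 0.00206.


Formula: Rf = 0.5 * rho * V^2 * S * Cf
Step 1 — V^2 = 5.91^2 = 34.9281
Step 2 — 0.5 * rho * V^2 = 0.5 * 1025 * 34.9281 = 17900.65125
Step 3 — Rf = 17900.65125 * 3725 * 0.00206 ≈ 137360 N (5 s.f.)

137360 N


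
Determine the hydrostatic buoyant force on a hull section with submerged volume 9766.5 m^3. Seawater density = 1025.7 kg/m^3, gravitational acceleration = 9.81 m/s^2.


Formula: Fb = rho * g * V
Substituting: Fb = 1025.7 * 9.81 * 9766.5
Intermediate: 1025.7 * 9.81 = 10062.117
Result: Fb = 10062.117 * 9766.5 ≈ 98272000 N (5 s.f.)

98272000 N


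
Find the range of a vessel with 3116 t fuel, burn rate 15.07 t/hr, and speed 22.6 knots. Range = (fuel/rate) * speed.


Formula: endurance = fuel / rate; range = endurance * speed
Step 1 — endurance = 3116 / 15.07 = 206.7684 hours
Step 2 — range = 206.7684 * 22.6 ≈ 4673.0 nautical miles (5 s.f.)

4673.0 NM


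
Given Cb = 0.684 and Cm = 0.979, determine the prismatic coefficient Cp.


Formula: Cp = Cb / Cm
Substituting: Cp = 0.684 / 0.979
Result: Cp ≈ 0.69867 (5 s.f.)

0.69867


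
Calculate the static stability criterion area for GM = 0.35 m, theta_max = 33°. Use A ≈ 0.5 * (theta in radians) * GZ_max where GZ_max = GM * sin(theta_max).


Formula: GZ_max = GM * sin(theta); Area = 0.5 * theta_rad * GZ_max
Step 1 — GZ_max = 0.35 * sin(33°) = 0.35 * 0.544639 = 0.190624 m
Step 2 — theta_rad = 33 * pi/180 = 0.575959 rad
Step 3 — Area = 0.5 * 0.575959 * 0.190624 ≈ 0.054896 m·rad (5 s.f.)

0.054896 m·rad


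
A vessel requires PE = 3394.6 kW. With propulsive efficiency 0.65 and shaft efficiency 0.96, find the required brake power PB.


Formula: PB = PE / (eta_D * eta_S)
Step 1 — combined efficiency = eta_D * eta_S = 0.65 * 0.96 = 0.624
Step 2 — PB = 3394.6 / 0.624 ≈ 5440.1 kW (5 s.f.)

5440.1 kW


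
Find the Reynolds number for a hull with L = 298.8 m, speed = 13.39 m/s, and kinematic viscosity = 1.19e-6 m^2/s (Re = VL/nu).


Formula: Re = V * L / nu
Step 1 — V * L = 13.39 * 298.8 = 4000.932 m^2/s
Step 2 — Re = 4000.932 / 1.19e-6 = 3.36e+09

3.36e+09


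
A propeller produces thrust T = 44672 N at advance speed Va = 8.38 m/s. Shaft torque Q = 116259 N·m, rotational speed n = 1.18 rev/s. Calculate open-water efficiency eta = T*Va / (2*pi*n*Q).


Formula: eta = T * Va / (2 * pi * n * Q)
Step 1 — numerator = T * Va = 44672 * 8.38 = 374351.36
Step 2 — 2 * pi * n = 2 * pi * 1.18 = 7.414159
Step 3 — denominator = 7.414159 * 116259 = 861962.71
Step 4 — eta = 374351.36 / 861962.71 ≈ 0.43430 (5 s.f.)

0.43430


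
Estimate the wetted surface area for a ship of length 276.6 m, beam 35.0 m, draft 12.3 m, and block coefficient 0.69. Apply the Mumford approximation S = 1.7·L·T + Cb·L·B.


Formula: S = 1.7*L*T + V/T with V = Cb*L*B*T, i.e. S = L * (1.7*T + Cb*B)
Step 1 — 1.7*T = 1.7 * 12.3 = 20.91 m
Step 2 — Cb*B = 0.69 * 35.0 = 24.15 m
Step 3 — 1.7*T + Cb*B = 20.91 + 24.15 = 45.06 m
Step 4 — S = 276.6 * 45.06 ≈ 12464 m^2 (5 s.f.)

12464 m^2


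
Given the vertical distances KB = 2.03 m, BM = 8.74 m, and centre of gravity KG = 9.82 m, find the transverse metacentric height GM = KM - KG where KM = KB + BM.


Formula: GM = KB + BM - KG
Step 1 — KM = KB + BM = 2.03 + 8.74 = 10.77 m
Step 2 — GM = KM - KG = 10.77 - 9.82 = 0.95 m

0.95 m


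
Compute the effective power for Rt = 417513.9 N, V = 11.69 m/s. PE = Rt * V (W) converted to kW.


Formula: PE = Rt * V / 1000 (kW)
Step 1 — PE (W) = 417513.9 * 11.69 = 4880737.491 W
Step 2 — PE (kW) = 4880737.491 / 1000 ≈ 4880.7 kW (5 s.f.)

4880.7 kW


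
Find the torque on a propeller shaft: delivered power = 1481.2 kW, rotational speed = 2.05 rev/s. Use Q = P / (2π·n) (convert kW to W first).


Formula: Q = P_W / (2 * pi * n)
Step 1 — P_W = 1481.2 kW * 1000 = 1481200.0 W
Step 2 — 2 * pi * n = 2 * pi * 2.05 = 12.88053
Step 3 — Q = 1481200.0 / 12.88053 ≈ 115000 N·m (5 s.f.)

115000 N·m


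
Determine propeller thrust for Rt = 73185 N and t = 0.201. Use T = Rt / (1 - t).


Formula: T = Rt / (1 - t)
Step 1 — (1 - t) = 1 - 0.201 = 0.799
Step 2 — T = 73185 / 0.799 ≈ 91596 N (5 s.f.)

91596 N


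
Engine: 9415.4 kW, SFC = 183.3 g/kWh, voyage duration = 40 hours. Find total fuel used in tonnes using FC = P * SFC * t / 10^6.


Formula: FC (tonnes) = P * SFC * t / 1,000,000
Step 1 — P * SFC * t = 9415.4 * 183.3 * 40 = 69033712.8 g
Step 2 — FC (tonnes) = 69033712.8 / 1,000,000 ≈ 69.034 tonnes (5 s.f.)

69.034 tonnes


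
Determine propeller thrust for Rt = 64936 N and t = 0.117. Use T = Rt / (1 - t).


Formula: T = Rt / (1 - t)
Step 1 — (1 - t) = 1 - 0.117 = 0.883
Step 2 — T = 64936 / 0.883 ≈ 73540 N (5 s.f.)

73540 N


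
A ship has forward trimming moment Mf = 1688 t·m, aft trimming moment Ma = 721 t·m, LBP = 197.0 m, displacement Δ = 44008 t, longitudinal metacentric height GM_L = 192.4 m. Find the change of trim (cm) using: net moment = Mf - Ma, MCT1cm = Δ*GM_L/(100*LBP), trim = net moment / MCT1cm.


Formula: net trimming moment = Mf - Ma; MCT1cm = Δ*GM_L/(100*LBP); trim = net moment / MCT1cm
Step 1 — net trimming moment = 1688 - 721 = 967 t·m
Step 2 — MCT1cm = 44008 * 192.4 / (100 * 197.0) = 429.804 t·m/cm
Step 3 — trim = 967 / 429.804 ≈ 2.2499 cm (5 s.f.)

2.2499 cm


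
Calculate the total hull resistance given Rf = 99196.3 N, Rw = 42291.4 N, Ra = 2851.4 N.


Formula: Rt = Rf + Rw + Ra
Substituting: Rt = 99196.3 + 42291.4 + 2851.4
Result: Rt = 144339.1 N

144339.1 N


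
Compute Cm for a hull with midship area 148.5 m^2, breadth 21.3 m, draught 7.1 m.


Formula: Cm = Am / (B * T)
Step 1 — B * T = 21.3 * 7.1 = 151.23 m^2
Step 2 — Cm = 148.5 / 151.23 ≈ 0.98195 (5 s.f.)

0.98195


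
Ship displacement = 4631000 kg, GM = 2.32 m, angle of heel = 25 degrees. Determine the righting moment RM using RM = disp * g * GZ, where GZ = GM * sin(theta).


Formula: GZ = GM * sin(theta); RM = disp * g * GZ
Step 1 — GZ = 2.32 * sin(25°) = 2.32 * 0.422618 = 0.980474 m
Step 2 — RM = 4631000 * 9.81 * 0.980474 ≈ 44543000 N·m (5 s.f.)

44543000 N·m


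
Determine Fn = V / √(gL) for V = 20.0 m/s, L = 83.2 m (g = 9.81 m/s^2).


Formula: Fn = V / sqrt(g * L)
Step 1 — g * L = 9.81 * 83.2 = 816.192
Step 2 — sqrt(g * L) = sqrt(816.192) = 28.569074
Step 3 — Fn = 20.0 / 28.569074 ≈ 0.70006 (5 s.f.)

0.70006


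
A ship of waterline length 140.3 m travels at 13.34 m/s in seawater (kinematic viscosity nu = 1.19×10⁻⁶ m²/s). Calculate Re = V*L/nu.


Formula: Re = V * L / nu
Step 1 — V * L = 13.34 * 140.3 = 1871.602 m^2/s
Step 2 — Re = 1871.602 / 1.19e-6 = 1.57e+09

1.57e+09


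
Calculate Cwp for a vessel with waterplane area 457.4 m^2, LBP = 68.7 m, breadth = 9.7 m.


Formula: Cwp = Aw / (L * B)
Step 1 — L * B = 68.7 * 9.7 = 666.39 m^2
Step 2 — Cwp = 457.4 / 666.39 ≈ 0.68638 (5 s.f.)

0.68638


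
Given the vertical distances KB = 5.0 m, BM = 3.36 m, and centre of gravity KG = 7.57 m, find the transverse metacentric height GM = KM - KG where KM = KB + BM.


Formula: GM = KB + BM - KG
Step 1 — KM = KB + BM = 5.0 + 3.36 = 8.36 m
Step 2 — GM = KM - KG = 8.36 - 7.57 = 0.79 m

0.79 m


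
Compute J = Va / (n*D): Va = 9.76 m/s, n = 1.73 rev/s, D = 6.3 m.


Formula: J = Va / (n * D)
Step 1 — n * D = 1.73 * 6.3 = 10.899
Step 2 — J = 9.76 / 10.899 ≈ 0.89549 (5 s.f.)

0.89549


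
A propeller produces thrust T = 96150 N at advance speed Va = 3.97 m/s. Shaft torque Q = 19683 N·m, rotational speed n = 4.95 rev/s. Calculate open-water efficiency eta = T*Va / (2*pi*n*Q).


Formula: eta = T * Va / (2 * pi * n * Q)
Step 1 — numerator = T * Va = 96150 * 3.97 = 381715.5
Step 2 — 2 * pi * n = 2 * pi * 4.95 = 31.101767
Step 3 — denominator = 31.101767 * 19683 = 612176.08
Step 4 — eta = 381715.5 / 612176.08 ≈ 0.62354 (5 s.f.)

0.62354


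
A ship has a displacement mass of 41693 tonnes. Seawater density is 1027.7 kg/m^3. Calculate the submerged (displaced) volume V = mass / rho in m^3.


Formula: V = mass / rho
Step 1 — convert tonnes to kg: 41693 t * 1000 = 41693000 kg
Step 2 — V = 41693000 / 1027.7 ≈ 40569 m^3 (5 s.f.)

40569 m^3


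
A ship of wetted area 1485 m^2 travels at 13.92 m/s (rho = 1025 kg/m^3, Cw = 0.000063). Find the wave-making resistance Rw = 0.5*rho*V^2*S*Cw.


Formula: Rw = 0.5 * rho * V^2 * S * Cw
Step 1 — V^2 = 13.92^2 = 193.7664
Step 2 — 0.5 * rho * V^2 = 0.5 * 1025 * 193.7664 = 99305.28
Step 3 — Rw = 99305.28 * 1485 * 0.000063 ≈ 9290.5 N (5 s.f.)

9290.5 N


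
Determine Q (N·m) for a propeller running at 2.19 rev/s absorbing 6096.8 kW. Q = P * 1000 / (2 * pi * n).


Formula: Q = P_W / (2 * pi * n)
Step 1 — P_W = 6096.8 kW * 1000 = 6096800.0 W
Step 2 — 2 * pi * n = 2 * pi * 2.19 = 13.760176
Step 3 — Q = 6096800.0 / 13.760176 ≈ 443080 N·m (5 s.f.)

443080 N·m


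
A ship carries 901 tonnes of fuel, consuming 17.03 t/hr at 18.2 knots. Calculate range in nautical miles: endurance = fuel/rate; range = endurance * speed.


Formula: endurance = fuel / rate; range = endurance * speed
Step 1 — endurance = 901 / 17.03 = 52.9066 hours
Step 2 — range = 52.9066 * 18.2 ≈ 962.90 nautical miles (5 s.f.)

962.90 NM


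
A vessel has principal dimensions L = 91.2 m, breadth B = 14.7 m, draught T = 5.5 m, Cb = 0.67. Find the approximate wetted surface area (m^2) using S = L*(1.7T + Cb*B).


Formula: S = 1.7*L*T + V/T with V = Cb*L*B*T, i.e. S = L * (1.7*T + Cb*B)
Step 1 — 1.7*T = 1.7 * 5.5 = 9.35 m
Step 2 — Cb*B = 0.67 * 14.7 = 9.849 m
Step 3 — 1.7*T + Cb*B = 9.35 + 9.849 = 19.199 m
Step 4 — S = 91.2 * 19.199 ≈ 1750.9 m^2 (5 s.f.)

1750.9 m^2


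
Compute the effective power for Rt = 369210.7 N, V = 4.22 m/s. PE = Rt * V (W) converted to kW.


Formula: PE = Rt * V / 1000 (kW)
Step 1 — PE (W) = 369210.7 * 4.22 = 1558069.154 W
Step 2 — PE (kW) = 1558069.154 / 1000 ≈ 1558.1 kW (5 s.f.)

1558.1 kW


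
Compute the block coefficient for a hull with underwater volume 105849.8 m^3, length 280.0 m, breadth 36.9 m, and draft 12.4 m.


Formula: Cb = V / (L * B * T)
Step 1 — L * B * T = 280.0 * 36.9 * 12.4 = 128116.8 m^3
Step 2 — Cb = 105849.8 / 128116.8 ≈ 0.82620 (5 s.f.)

0.82620


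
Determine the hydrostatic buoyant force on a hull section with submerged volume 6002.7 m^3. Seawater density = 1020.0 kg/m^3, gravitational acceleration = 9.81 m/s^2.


Formula: Fb = rho * g * V
Substituting: Fb = 1020.0 * 9.81 * 6002.7
Intermediate: 1020.0 * 9.81 = 10006.2
Result: Fb = 10006.2 * 6002.7 ≈ 60064000 N (5 s.f.)

60064000 N


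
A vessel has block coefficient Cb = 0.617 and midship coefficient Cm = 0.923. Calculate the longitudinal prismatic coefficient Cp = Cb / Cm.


Formula: Cp = Cb / Cm
Substituting: Cp = 0.617 / 0.923
Result: Cp ≈ 0.66847 (5 s.f.)

0.66847


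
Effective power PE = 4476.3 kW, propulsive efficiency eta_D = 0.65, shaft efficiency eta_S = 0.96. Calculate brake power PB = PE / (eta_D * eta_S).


Formula: PB = PE / (eta_D * eta_S)
Step 1 — combined efficiency = eta_D * eta_S = 0.65 * 0.96 = 0.624
Step 2 — PB = 4476.3 / 0.624 ≈ 7173.6 kW (5 s.f.)

7173.6 kW


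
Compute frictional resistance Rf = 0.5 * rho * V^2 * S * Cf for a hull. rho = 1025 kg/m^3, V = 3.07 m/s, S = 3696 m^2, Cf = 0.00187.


Formula: Rf = 0.5 * rho * V^2 * S * Cf
Step 1 — V^2 = 3.07^2 = 9.4249
Step 2 — 0.5 * rho * V^2 = 0.5 * 1025 * 9.4249 = 4830.26125
Step 3 — Rf = 4830.26125 * 3696 * 0.00187 ≈ 33384 N (5 s.f.)

33384 N


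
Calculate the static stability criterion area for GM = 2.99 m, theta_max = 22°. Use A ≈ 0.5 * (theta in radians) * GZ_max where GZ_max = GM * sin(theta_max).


Formula: GZ_max = GM * sin(theta); Area = 0.5 * theta_rad * GZ_max
Step 1 — GZ_max = 2.99 * sin(22°) = 2.99 * 0.374607 = 1.120075 m
Step 2 — theta_rad = 22 * pi/180 = 0.383972 rad
Step 3 — Area = 0.5 * 0.383972 * 1.120075 ≈ 0.21504 m·rad (5 s.f.)

0.21504 m·rad


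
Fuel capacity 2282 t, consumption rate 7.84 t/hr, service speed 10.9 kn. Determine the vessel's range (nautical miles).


Formula: endurance = fuel / rate; range = endurance * speed
Step 1 — endurance = 2282 / 7.84 = 291.0714 hours
Step 2 — range = 291.0714 * 10.9 ≈ 3172.7 nautical miles (5 s.f.)

3172.7 NM


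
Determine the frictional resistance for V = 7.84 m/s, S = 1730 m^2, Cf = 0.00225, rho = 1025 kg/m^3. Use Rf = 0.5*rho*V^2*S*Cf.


Formula: Rf = 0.5 * rho * V^2 * S * Cf
Step 1 — V^2 = 7.84^2 = 61.4656
Step 2 — 0.5 * rho * V^2 = 0.5 * 1025 * 61.4656 = 31501.12
Step 3 — Rf = 31501.12 * 1730 * 0.00225 ≈ 122620 N (5 s.f.)

122620 N


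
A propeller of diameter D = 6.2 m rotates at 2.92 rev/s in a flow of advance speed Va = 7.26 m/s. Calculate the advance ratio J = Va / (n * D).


Formula: J = Va / (n * D)
Step 1 — n * D = 2.92 * 6.2 = 18.104
Step 2 — J = 7.26 / 18.104 ≈ 0.40102 (5 s.f.)

0.40102


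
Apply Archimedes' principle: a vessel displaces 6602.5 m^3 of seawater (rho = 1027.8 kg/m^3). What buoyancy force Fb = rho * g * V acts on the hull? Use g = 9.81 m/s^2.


Formula: Fb = rho * g * V
Substituting: Fb = 1027.8 * 9.81 * 6602.5
Intermediate: 1027.8 * 9.81 = 10082.718
Result: Fb = 10082.718 * 6602.5 ≈ 66571000 N (5 s.f.)

66571000 N


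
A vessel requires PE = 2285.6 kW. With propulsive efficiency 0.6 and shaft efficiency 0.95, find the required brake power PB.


Formula: PB = PE / (eta_D * eta_S)
Step 1 — combined efficiency = eta_D * eta_S = 0.6 * 0.95 = 0.57
Step 2 — PB = 2285.6 / 0.57 ≈ 4009.8 kW (5 s.f.)

4009.8 kW


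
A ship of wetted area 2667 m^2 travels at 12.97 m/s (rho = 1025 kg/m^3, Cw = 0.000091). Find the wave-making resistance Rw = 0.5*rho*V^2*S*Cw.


Formula: Rw = 0.5 * rho * V^2 * S * Cw
Step 1 — V^2 = 12.97^2 = 168.2209
Step 2 — 0.5 * rho * V^2 = 0.5 * 1025 * 168.2209 = 86213.21125
Step 3 — Rw = 86213.21125 * 2667 * 0.000091 ≈ 20924 N (5 s.f.)

20924 N


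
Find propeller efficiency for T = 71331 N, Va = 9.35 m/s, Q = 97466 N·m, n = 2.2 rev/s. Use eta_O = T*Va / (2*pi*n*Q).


Formula: eta = T * Va / (2 * pi * n * Q)
Step 1 — numerator = T * Va = 71331 * 9.35 = 666944.85
Step 2 — 2 * pi * n = 2 * pi * 2.2 = 13.823008
Step 3 — denominator = 13.823008 * 97466 = 1347273.3
Step 4 — eta = 666944.85 / 1347273.3 ≈ 0.49503 (5 s.f.)

0.49503


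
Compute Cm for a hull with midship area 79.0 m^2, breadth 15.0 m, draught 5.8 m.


Formula: Cm = Am / (B * T)
Step 1 — B * T = 15.0 * 5.8 = 87.0 m^2
Step 2 — Cm = 79.0 / 87.0 ≈ 0.90805 (5 s.f.)

0.90805


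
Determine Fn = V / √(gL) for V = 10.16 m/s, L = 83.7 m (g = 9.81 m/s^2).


Formula: Fn = V / sqrt(g * L)
Step 1 — g * L = 9.81 * 83.7 = 821.097
Step 2 — sqrt(g * L) = sqrt(821.097) = 28.65479
Step 3 — Fn = 10.16 / 28.65479 ≈ 0.35457 (5 s.f.)

0.35457


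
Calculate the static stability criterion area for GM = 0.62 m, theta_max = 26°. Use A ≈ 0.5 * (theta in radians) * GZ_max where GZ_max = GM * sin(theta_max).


Formula: GZ_max = GM * sin(theta); Area = 0.5 * theta_rad * GZ_max
Step 1 — GZ_max = 0.62 * sin(26°) = 0.62 * 0.438371 = 0.27179 m
Step 2 — theta_rad = 26 * pi/180 = 0.453786 rad
Step 3 — Area = 0.5 * 0.453786 * 0.27179 ≈ 0.061667 m·rad (5 s.f.)

0.061667 m·rad


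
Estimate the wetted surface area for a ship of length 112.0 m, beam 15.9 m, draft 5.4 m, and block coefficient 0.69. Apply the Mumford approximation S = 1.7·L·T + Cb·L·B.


Formula: S = 1.7*L*T + V/T with V = Cb*L*B*T, i.e. S = L * (1.7*T + Cb*B)
Step 1 — 1.7*T = 1.7 * 5.4 = 9.18 m
Step 2 — Cb*B = 0.69 * 15.9 = 10.971 m
Step 3 — 1.7*T + Cb*B = 9.18 + 10.971 = 20.151 m
Step 4 — S = 112.0 * 20.151 ≈ 2256.9 m^2 (5 s.f.)

2256.9 m^2


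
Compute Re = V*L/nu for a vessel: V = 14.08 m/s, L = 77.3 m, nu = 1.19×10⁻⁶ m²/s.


Formula: Re = V * L / nu
Step 1 — V * L = 14.08 * 77.3 = 1088.384 m^2/s
Step 2 — Re = 1088.384 / 1.19e-6 = 9.15e+08

9.15e+08


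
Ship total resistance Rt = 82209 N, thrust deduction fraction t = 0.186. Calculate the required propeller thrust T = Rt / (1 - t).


Formula: T = Rt / (1 - t)
Step 1 — (1 - t) = 1 - 0.186 = 0.814
Step 2 — T = 82209 / 0.814 ≈ 100990 N (5 s.f.)

100990 N


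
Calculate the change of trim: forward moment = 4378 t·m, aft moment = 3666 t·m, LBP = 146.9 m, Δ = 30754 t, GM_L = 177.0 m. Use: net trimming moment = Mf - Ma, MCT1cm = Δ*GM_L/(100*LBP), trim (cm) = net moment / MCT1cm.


Formula: net trimming moment = Mf - Ma; MCT1cm = Δ*GM_L/(100*LBP); trim = net moment / MCT1cm
Step 1 — net trimming moment = 4378 - 3666 = 712 t·m
Step 2 — MCT1cm = 30754 * 177.0 / (100 * 146.9) = 370.5553 t·m/cm
Step 3 — trim = 712 / 370.5553 ≈ 1.9214 cm (5 s.f.)

1.9214 cm
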